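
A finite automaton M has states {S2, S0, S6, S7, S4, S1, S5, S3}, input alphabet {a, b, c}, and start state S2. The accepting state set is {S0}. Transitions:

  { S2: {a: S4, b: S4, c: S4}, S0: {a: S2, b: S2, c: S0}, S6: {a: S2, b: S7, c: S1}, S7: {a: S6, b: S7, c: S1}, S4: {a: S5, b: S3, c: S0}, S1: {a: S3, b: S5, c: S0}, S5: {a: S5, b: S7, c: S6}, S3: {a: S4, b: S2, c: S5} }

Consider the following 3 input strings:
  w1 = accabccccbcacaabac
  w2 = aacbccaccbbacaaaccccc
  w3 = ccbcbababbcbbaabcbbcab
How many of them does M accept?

w1:
  start at S2
  read 'a': S2 → S4
  read 'c': S4 → S0
  read 'c': S0 → S0
  read 'a': S0 → S2
  read 'b': S2 → S4
  read 'c': S4 → S0
  read 'c': S0 → S0
  read 'c': S0 → S0
  read 'c': S0 → S0
  read 'b': S0 → S2
  read 'c': S2 → S4
  read 'a': S4 → S5
  read 'c': S5 → S6
  read 'a': S6 → S2
  read 'a': S2 → S4
  read 'b': S4 → S3
  read 'a': S3 → S4
  read 'c': S4 → S0
  end S0, accepted
w2:
  start at S2
  read 'a': S2 → S4
  read 'a': S4 → S5
  read 'c': S5 → S6
  read 'b': S6 → S7
  read 'c': S7 → S1
  read 'c': S1 → S0
  read 'a': S0 → S2
  read 'c': S2 → S4
  read 'c': S4 → S0
  read 'b': S0 → S2
  read 'b': S2 → S4
  read 'a': S4 → S5
  read 'c': S5 → S6
  read 'a': S6 → S2
  read 'a': S2 → S4
  read 'a': S4 → S5
  read 'c': S5 → S6
  read 'c': S6 → S1
  read 'c': S1 → S0
  read 'c': S0 → S0
  read 'c': S0 → S0
  end S0, accepted
w3:
  start at S2
  read 'c': S2 → S4
  read 'c': S4 → S0
  read 'b': S0 → S2
  read 'c': S2 → S4
  read 'b': S4 → S3
  read 'a': S3 → S4
  read 'b': S4 → S3
  read 'a': S3 → S4
  read 'b': S4 → S3
  read 'b': S3 → S2
  read 'c': S2 → S4
  read 'b': S4 → S3
  read 'b': S3 → S2
  read 'a': S2 → S4
  read 'a': S4 → S5
  read 'b': S5 → S7
  read 'c': S7 → S1
  read 'b': S1 → S5
  read 'b': S5 → S7
  read 'c': S7 → S1
  read 'a': S1 → S3
  read 'b': S3 → S2
  end S2, rejected

2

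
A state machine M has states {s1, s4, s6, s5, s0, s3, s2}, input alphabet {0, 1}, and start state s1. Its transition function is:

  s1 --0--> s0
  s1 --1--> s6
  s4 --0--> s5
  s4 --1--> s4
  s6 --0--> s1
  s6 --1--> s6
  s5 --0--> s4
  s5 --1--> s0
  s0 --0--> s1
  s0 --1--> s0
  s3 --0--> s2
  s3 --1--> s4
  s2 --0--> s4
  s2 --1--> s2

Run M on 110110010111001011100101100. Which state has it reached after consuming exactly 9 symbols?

s1 → s6 → s6 → s1 → s6 → s6 → s1 → s0 → s0 → s1
After 9 symbols: s1.

s1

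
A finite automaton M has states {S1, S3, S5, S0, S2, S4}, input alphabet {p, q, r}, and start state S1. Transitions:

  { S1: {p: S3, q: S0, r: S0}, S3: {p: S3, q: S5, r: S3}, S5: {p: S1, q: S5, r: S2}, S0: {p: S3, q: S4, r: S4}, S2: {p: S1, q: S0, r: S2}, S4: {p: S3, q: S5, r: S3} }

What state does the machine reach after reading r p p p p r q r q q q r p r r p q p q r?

S1 → S0 → S3 → S3 → S3 → S3 → S3 → S5 → S2 → S0 → S4 → S5 → S2 → S1 → S0 → S4 → S3 → S5 → S1 → S0 → S4

S4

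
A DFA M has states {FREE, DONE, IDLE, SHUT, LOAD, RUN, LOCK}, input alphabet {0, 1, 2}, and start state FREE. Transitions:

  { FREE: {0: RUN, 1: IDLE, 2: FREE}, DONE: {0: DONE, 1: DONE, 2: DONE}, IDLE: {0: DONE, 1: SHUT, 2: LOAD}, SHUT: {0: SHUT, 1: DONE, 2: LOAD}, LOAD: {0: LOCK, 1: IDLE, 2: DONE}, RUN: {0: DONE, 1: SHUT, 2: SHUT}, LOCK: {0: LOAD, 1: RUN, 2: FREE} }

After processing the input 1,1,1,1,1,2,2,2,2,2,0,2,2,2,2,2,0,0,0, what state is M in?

DONE

FREE → IDLE → SHUT → DONE → DONE → DONE → DONE → DONE → DONE → DONE → DONE → DONE → DONE → DONE → DONE → DONE → DONE → DONE → DONE → DONE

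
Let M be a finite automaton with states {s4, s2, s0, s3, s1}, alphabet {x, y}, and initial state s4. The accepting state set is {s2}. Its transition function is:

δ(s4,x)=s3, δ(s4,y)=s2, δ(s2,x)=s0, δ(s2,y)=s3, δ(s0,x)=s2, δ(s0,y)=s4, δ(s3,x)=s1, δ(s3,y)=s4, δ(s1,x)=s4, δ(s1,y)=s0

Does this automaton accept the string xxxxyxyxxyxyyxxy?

No

s4 → s3 → s1 → s4 → s3 → s4 → s3 → s4 → s3 → s1 → s0 → s2 → s3 → s4 → s3 → s1 → s0
End state s0 is not accepting.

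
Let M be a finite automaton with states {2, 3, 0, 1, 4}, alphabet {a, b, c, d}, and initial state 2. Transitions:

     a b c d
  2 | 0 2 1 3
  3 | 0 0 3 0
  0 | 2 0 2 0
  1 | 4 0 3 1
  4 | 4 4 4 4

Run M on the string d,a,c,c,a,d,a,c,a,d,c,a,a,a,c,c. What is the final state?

4

Trace: 2 -d-> 3 -a-> 0 -c-> 2 -c-> 1 -a-> 4 -d-> 4 -a-> 4 -c-> 4 -a-> 4 -d-> 4 -c-> 4 -a-> 4 -a-> 4 -a-> 4 -c-> 4 -c-> 4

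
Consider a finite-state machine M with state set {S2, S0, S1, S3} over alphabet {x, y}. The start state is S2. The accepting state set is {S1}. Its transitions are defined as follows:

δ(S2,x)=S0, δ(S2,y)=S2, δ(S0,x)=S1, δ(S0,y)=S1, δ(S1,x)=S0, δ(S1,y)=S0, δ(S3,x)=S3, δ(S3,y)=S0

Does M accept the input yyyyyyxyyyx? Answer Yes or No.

S2 → S2 → S2 → S2 → S2 → S2 → S2 → S0 → S1 → S0 → S1 → S0
End state S0 is not accepting.

No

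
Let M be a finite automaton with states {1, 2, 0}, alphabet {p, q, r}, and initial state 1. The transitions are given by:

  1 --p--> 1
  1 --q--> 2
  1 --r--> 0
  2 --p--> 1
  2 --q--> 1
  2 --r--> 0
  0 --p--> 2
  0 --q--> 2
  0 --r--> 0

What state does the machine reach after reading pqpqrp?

Trace: 1 -p-> 1 -q-> 2 -p-> 1 -q-> 2 -r-> 0 -p-> 2

2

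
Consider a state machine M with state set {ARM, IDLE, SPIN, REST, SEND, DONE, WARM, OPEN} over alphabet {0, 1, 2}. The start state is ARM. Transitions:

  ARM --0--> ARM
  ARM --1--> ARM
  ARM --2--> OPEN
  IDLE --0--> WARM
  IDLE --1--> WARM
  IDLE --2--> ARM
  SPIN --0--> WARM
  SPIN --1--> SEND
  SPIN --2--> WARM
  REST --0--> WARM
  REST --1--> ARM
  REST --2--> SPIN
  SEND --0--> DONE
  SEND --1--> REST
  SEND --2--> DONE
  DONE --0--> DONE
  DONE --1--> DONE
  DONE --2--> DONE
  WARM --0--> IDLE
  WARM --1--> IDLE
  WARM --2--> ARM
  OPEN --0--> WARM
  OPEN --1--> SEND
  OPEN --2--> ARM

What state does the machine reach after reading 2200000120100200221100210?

ARM → OPEN → ARM → ARM → ARM → ARM → ARM → ARM → ARM → OPEN → WARM → IDLE → WARM → IDLE → ARM → ARM → ARM → OPEN → ARM → ARM → ARM → ARM → ARM → OPEN → SEND → DONE

DONE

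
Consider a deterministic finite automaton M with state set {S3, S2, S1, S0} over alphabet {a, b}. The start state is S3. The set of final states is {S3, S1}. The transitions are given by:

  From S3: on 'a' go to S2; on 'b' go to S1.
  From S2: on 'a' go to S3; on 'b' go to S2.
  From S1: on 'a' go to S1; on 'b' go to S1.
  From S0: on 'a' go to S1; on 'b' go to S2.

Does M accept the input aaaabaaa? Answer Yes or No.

S3 → S2 → S3 → S2 → S3 → S1 → S1 → S1 → S1
End state S1 is accepting.

Yes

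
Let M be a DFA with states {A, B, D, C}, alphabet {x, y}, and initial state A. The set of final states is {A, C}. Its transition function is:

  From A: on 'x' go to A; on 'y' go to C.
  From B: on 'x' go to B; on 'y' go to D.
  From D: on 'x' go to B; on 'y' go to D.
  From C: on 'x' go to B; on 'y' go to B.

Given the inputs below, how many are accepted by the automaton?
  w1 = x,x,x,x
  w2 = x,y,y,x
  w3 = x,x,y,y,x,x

w1: A → A → A → A → A  → end A, accepted
w2: A → A → C → B → B  → end B, rejected
w3: A → A → A → C → B → B → B  → end B, rejected

1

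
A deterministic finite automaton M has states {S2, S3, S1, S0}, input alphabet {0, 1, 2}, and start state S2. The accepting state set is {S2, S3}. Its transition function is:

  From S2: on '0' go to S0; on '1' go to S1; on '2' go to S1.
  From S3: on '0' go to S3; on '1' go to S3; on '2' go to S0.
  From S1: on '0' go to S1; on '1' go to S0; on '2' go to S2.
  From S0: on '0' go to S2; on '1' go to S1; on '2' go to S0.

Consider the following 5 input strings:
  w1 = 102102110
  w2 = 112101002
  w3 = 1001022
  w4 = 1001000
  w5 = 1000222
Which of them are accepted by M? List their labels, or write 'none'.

w1:
  start at S2
  read '1': S2 → S1
  read '0': S1 → S1
  read '2': S1 → S2
  read '1': S2 → S1
  read '0': S1 → S1
  read '2': S1 → S2
  read '1': S2 → S1
  read '1': S1 → S0
  read '0': S0 → S2
  end S2, accepted
w2:
  start at S2
  read '1': S2 → S1
  read '1': S1 → S0
  read '2': S0 → S0
  read '1': S0 → S1
  read '0': S1 → S1
  read '1': S1 → S0
  read '0': S0 → S2
  read '0': S2 → S0
  read '2': S0 → S0
  end S0, rejected
w3:
  start at S2
  read '1': S2 → S1
  read '0': S1 → S1
  read '0': S1 → S1
  read '1': S1 → S0
  read '0': S0 → S2
  read '2': S2 → S1
  read '2': S1 → S2
  end S2, accepted
w4:
  start at S2
  read '1': S2 → S1
  read '0': S1 → S1
  read '0': S1 → S1
  read '1': S1 → S0
  read '0': S0 → S2
  read '0': S2 → S0
  read '0': S0 → S2
  end S2, accepted
w5:
  start at S2
  read '1': S2 → S1
  read '0': S1 → S1
  read '0': S1 → S1
  read '0': S1 → S1
  read '2': S1 → S2
  read '2': S2 → S1
  read '2': S1 → S2
  end S2, accepted

w1, w3, w4, w5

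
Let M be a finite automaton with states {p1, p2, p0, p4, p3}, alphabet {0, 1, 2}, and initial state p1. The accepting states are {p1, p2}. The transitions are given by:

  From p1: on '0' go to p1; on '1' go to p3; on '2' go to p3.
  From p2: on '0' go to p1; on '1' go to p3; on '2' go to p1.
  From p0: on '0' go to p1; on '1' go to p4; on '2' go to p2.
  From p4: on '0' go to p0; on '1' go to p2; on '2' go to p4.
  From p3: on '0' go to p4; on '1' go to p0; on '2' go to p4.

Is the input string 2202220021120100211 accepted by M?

No

Trace: p1 -2-> p3 -2-> p4 -0-> p0 -2-> p2 -2-> p1 -2-> p3 -0-> p4 -0-> p0 -2-> p2 -1-> p3 -1-> p0 -2-> p2 -0-> p1 -1-> p3 -0-> p4 -0-> p0 -2-> p2 -1-> p3 -1-> p0
End state p0 is not accepting.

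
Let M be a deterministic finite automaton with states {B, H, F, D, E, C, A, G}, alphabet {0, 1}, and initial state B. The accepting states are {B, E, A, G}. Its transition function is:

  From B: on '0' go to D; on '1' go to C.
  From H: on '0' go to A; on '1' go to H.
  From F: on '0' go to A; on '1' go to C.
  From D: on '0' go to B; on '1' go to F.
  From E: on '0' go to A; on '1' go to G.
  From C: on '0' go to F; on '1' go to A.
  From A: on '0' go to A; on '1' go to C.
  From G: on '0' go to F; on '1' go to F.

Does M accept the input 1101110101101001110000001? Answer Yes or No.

No

B → C → A → A → C → A → C → F → C → F → C → A → A → C → F → A → C → A → C → F → A → A → A → A → A → C
End state C is not accepting.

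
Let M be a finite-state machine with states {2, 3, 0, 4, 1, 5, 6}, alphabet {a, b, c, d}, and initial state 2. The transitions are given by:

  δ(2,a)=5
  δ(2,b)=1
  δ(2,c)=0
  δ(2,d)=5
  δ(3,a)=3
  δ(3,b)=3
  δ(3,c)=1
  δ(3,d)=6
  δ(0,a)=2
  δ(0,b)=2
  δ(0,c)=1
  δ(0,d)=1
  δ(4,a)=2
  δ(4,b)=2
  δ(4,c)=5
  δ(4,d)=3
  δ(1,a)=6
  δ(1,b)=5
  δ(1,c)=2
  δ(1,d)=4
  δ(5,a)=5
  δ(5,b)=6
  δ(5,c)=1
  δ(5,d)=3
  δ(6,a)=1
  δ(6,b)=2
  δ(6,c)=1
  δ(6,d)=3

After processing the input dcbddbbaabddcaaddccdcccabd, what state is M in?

4

Trace: 2 -d-> 5 -c-> 1 -b-> 5 -d-> 3 -d-> 6 -b-> 2 -b-> 1 -a-> 6 -a-> 1 -b-> 5 -d-> 3 -d-> 6 -c-> 1 -a-> 6 -a-> 1 -d-> 4 -d-> 3 -c-> 1 -c-> 2 -d-> 5 -c-> 1 -c-> 2 -c-> 0 -a-> 2 -b-> 1 -d-> 4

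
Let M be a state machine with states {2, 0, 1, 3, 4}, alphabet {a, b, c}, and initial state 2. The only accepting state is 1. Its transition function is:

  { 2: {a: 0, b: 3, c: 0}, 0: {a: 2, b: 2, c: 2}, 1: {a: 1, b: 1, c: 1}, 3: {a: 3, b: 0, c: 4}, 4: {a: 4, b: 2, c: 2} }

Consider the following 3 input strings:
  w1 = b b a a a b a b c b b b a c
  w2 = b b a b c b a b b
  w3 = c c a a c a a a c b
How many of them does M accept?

0

w1: 2 → 3 → 0 → 2 → 0 → 2 → 3 → 3 → 0 → 2 → 3 → 0 → 2 → 0 → 2  → end 2, rejected
w2: 2 → 3 → 0 → 2 → 3 → 4 → 2 → 0 → 2 → 3  → end 3, rejected
w3: 2 → 0 → 2 → 0 → 2 → 0 → 2 → 0 → 2 → 0 → 2  → end 2, rejected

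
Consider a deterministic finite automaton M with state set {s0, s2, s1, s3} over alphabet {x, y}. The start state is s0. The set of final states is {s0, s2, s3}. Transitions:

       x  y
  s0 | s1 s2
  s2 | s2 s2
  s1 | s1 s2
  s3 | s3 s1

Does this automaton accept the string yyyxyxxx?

Trace: s0 -y-> s2 -y-> s2 -y-> s2 -x-> s2 -y-> s2 -x-> s2 -x-> s2 -x-> s2
End state s2 is accepting.

Yes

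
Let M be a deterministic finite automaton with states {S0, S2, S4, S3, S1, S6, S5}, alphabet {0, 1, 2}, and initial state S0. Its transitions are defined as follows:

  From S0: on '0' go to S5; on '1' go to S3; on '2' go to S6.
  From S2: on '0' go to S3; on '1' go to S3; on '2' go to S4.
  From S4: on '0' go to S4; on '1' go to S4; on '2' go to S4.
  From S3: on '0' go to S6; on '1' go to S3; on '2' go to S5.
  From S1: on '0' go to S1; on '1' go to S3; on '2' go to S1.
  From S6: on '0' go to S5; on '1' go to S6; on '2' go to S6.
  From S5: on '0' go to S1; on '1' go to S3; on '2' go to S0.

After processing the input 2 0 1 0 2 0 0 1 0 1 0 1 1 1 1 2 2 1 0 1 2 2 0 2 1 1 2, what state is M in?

start at S0
read '2': S0 → S6
read '0': S6 → S5
read '1': S5 → S3
read '0': S3 → S6
read '2': S6 → S6
read '0': S6 → S5
read '0': S5 → S1
read '1': S1 → S3
read '0': S3 → S6
read '1': S6 → S6
read '0': S6 → S5
read '1': S5 → S3
read '1': S3 → S3
read '1': S3 → S3
read '1': S3 → S3
read '2': S3 → S5
read '2': S5 → S0
read '1': S0 → S3
read '0': S3 → S6
read '1': S6 → S6
read '2': S6 → S6
read '2': S6 → S6
read '0': S6 → S5
read '2': S5 → S0
read '1': S0 → S3
read '1': S3 → S3
read '2': S3 → S5

S5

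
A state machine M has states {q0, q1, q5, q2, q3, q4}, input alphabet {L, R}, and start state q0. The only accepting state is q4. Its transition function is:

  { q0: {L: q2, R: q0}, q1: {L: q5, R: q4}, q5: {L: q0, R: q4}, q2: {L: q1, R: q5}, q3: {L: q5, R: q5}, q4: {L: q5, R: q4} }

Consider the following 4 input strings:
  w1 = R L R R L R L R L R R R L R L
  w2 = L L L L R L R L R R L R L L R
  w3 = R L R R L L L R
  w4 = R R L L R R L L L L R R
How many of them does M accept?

w1:
  start at q0
  read 'R': q0 → q0
  read 'L': q0 → q2
  read 'R': q2 → q5
  read 'R': q5 → q4
  read 'L': q4 → q5
  read 'R': q5 → q4
  read 'L': q4 → q5
  read 'R': q5 → q4
  read 'L': q4 → q5
  read 'R': q5 → q4
  read 'R': q4 → q4
  read 'R': q4 → q4
  read 'L': q4 → q5
  read 'R': q5 → q4
  read 'L': q4 → q5
  end q5, rejected
w2:
  start at q0
  read 'L': q0 → q2
  read 'L': q2 → q1
  read 'L': q1 → q5
  read 'L': q5 → q0
  read 'R': q0 → q0
  read 'L': q0 → q2
  read 'R': q2 → q5
  read 'L': q5 → q0
  read 'R': q0 → q0
  read 'R': q0 → q0
  read 'L': q0 → q2
  read 'R': q2 → q5
  read 'L': q5 → q0
  read 'L': q0 → q2
  read 'R': q2 → q5
  end q5, rejected
w3:
  start at q0
  read 'R': q0 → q0
  read 'L': q0 → q2
  read 'R': q2 → q5
  read 'R': q5 → q4
  read 'L': q4 → q5
  read 'L': q5 → q0
  read 'L': q0 → q2
  read 'R': q2 → q5
  end q5, rejected
w4:
  start at q0
  read 'R': q0 → q0
  read 'R': q0 → q0
  read 'L': q0 → q2
  read 'L': q2 → q1
  read 'R': q1 → q4
  read 'R': q4 → q4
  read 'L': q4 → q5
  read 'L': q5 → q0
  read 'L': q0 → q2
  read 'L': q2 → q1
  read 'R': q1 → q4
  read 'R': q4 → q4
  end q4, accepted

1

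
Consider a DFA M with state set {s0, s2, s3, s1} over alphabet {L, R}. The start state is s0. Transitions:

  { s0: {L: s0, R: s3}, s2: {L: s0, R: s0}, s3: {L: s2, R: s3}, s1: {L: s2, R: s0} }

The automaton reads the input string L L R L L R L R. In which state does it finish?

s0

start at s0
read 'L': s0 → s0
read 'L': s0 → s0
read 'R': s0 → s3
read 'L': s3 → s2
read 'L': s2 → s0
read 'R': s0 → s3
read 'L': s3 → s2
read 'R': s2 → s0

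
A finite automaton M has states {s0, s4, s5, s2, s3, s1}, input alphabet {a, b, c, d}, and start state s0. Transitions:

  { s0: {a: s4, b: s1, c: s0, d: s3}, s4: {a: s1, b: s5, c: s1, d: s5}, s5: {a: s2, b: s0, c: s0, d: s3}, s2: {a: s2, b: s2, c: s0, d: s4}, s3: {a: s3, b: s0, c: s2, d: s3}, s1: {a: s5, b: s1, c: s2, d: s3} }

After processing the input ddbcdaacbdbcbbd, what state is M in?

s0 → s3 → s3 → s0 → s0 → s3 → s3 → s3 → s2 → s2 → s4 → s5 → s0 → s1 → s1 → s3

s3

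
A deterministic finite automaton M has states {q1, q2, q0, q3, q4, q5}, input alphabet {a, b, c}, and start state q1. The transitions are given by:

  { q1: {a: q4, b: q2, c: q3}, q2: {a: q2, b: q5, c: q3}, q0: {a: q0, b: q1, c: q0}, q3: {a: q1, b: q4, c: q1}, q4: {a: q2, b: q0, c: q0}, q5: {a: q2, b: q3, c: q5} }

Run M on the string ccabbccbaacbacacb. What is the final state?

Trace: q1 -c-> q3 -c-> q1 -a-> q4 -b-> q0 -b-> q1 -c-> q3 -c-> q1 -b-> q2 -a-> q2 -a-> q2 -c-> q3 -b-> q4 -a-> q2 -c-> q3 -a-> q1 -c-> q3 -b-> q4

q4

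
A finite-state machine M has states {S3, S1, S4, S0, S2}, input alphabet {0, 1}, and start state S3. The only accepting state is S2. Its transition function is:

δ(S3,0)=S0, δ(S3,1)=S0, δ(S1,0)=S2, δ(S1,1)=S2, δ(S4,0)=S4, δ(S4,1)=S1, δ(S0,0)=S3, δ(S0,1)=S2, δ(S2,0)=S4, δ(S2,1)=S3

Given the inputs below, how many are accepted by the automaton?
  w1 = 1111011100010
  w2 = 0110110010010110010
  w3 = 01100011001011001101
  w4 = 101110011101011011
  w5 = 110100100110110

2

w1:
  start at S3
  read '1': S3 → S0
  read '1': S0 → S2
  read '1': S2 → S3
  read '1': S3 → S0
  read '0': S0 → S3
  read '1': S3 → S0
  read '1': S0 → S2
  read '1': S2 → S3
  read '0': S3 → S0
  read '0': S0 → S3
  read '0': S3 → S0
  read '1': S0 → S2
  read '0': S2 → S4
  end S4, rejected
w2:
  start at S3
  read '0': S3 → S0
  read '1': S0 → S2
  read '1': S2 → S3
  read '0': S3 → S0
  read '1': S0 → S2
  read '1': S2 → S3
  read '0': S3 → S0
  read '0': S0 → S3
  read '1': S3 → S0
  read '0': S0 → S3
  read '0': S3 → S0
  read '1': S0 → S2
  read '0': S2 → S4
  read '1': S4 → S1
  read '1': S1 → S2
  read '0': S2 → S4
  read '0': S4 → S4
  read '1': S4 → S1
  read '0': S1 → S2
  end S2, accepted
w3:
  start at S3
  read '0': S3 → S0
  read '1': S0 → S2
  read '1': S2 → S3
  read '0': S3 → S0
  read '0': S0 → S3
  read '0': S3 → S0
  read '1': S0 → S2
  read '1': S2 → S3
  read '0': S3 → S0
  read '0': S0 → S3
  read '1': S3 → S0
  read '0': S0 → S3
  read '1': S3 → S0
  read '1': S0 → S2
  read '0': S2 → S4
  read '0': S4 → S4
  read '1': S4 → S1
  read '1': S1 → S2
  read '0': S2 → S4
  read '1': S4 → S1
  end S1, rejected
w4:
  start at S3
  read '1': S3 → S0
  read '0': S0 → S3
  read '1': S3 → S0
  read '1': S0 → S2
  read '1': S2 → S3
  read '0': S3 → S0
  read '0': S0 → S3
  read '1': S3 → S0
  read '1': S0 → S2
  read '1': S2 → S3
  read '0': S3 → S0
  read '1': S0 → S2
  read '0': S2 → S4
  read '1': S4 → S1
  read '1': S1 → S2
  read '0': S2 → S4
  read '1': S4 → S1
  read '1': S1 → S2
  end S2, accepted
w5:
  start at S3
  read '1': S3 → S0
  read '1': S0 → S2
  read '0': S2 → S4
  read '1': S4 → S1
  read '0': S1 → S2
  read '0': S2 → S4
  read '1': S4 → S1
  read '0': S1 → S2
  read '0': S2 → S4
  read '1': S4 → S1
  read '1': S1 → S2
  read '0': S2 → S4
  read '1': S4 → S1
  read '1': S1 → S2
  read '0': S2 → S4
  end S4, rejected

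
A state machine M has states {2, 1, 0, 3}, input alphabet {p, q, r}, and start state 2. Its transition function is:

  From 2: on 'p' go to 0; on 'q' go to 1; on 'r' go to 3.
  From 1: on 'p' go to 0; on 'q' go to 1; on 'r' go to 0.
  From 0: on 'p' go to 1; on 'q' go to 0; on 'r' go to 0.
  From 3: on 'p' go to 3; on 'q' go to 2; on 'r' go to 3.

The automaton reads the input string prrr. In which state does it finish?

0

Trace: 2 -p-> 0 -r-> 0 -r-> 0 -r-> 0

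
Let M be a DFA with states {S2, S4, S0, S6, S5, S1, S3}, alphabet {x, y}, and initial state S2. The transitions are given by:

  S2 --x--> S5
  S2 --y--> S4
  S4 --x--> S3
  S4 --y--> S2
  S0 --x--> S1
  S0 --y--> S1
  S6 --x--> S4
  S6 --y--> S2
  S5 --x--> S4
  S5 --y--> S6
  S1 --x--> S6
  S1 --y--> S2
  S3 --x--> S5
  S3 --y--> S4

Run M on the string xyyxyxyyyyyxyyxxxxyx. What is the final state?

S4

start at S2
read 'x': S2 → S5
read 'y': S5 → S6
read 'y': S6 → S2
read 'x': S2 → S5
read 'y': S5 → S6
read 'x': S6 → S4
read 'y': S4 → S2
read 'y': S2 → S4
read 'y': S4 → S2
read 'y': S2 → S4
read 'y': S4 → S2
read 'x': S2 → S5
read 'y': S5 → S6
read 'y': S6 → S2
read 'x': S2 → S5
read 'x': S5 → S4
read 'x': S4 → S3
read 'x': S3 → S5
read 'y': S5 → S6
read 'x': S6 → S4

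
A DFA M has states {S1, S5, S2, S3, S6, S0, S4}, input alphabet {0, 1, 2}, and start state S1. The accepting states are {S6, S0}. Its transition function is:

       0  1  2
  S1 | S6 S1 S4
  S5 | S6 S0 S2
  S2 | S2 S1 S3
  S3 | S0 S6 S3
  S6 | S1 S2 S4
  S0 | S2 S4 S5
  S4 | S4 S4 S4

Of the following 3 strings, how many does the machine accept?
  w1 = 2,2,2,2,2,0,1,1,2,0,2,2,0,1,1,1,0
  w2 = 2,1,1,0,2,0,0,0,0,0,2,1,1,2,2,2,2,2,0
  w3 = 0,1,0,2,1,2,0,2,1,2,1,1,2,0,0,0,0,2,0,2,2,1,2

w1: Trace: S1 -2-> S4 -2-> S4 -2-> S4 -2-> S4 -2-> S4 -0-> S4 -1-> S4 -1-> S4 -2-> S4 -0-> S4 -2-> S4 -2-> S4 -0-> S4 -1-> S4 -1-> S4 -1-> S4 -0-> S4  → end S4, rejected
w2: Trace: S1 -2-> S4 -1-> S4 -1-> S4 -0-> S4 -2-> S4 -0-> S4 -0-> S4 -0-> S4 -0-> S4 -0-> S4 -2-> S4 -1-> S4 -1-> S4 -2-> S4 -2-> S4 -2-> S4 -2-> S4 -2-> S4 -0-> S4  → end S4, rejected
w3: Trace: S1 -0-> S6 -1-> S2 -0-> S2 -2-> S3 -1-> S6 -2-> S4 -0-> S4 -2-> S4 -1-> S4 -2-> S4 -1-> S4 -1-> S4 -2-> S4 -0-> S4 -0-> S4 -0-> S4 -0-> S4 -2-> S4 -0-> S4 -2-> S4 -2-> S4 -1-> S4 -2-> S4  → end S4, rejected

0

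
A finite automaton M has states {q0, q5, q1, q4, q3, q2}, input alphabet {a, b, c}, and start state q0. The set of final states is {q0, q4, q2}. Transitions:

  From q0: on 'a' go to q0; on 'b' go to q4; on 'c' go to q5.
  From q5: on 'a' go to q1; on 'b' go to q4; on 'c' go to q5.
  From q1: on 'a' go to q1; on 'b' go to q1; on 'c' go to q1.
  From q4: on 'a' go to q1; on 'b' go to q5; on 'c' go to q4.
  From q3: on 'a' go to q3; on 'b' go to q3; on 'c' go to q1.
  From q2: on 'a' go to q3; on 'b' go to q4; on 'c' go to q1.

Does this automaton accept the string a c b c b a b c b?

start at q0
read 'a': q0 → q0
read 'c': q0 → q5
read 'b': q5 → q4
read 'c': q4 → q4
read 'b': q4 → q5
read 'a': q5 → q1
read 'b': q1 → q1
read 'c': q1 → q1
read 'b': q1 → q1
End state q1 is not accepting.

No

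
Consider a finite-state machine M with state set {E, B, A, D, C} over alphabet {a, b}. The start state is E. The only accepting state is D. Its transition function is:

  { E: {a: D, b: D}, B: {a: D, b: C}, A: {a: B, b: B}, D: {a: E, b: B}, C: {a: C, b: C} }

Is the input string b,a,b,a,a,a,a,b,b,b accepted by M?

start at E
read 'b': E → D
read 'a': D → E
read 'b': E → D
read 'a': D → E
read 'a': E → D
read 'a': D → E
read 'a': E → D
read 'b': D → B
read 'b': B → C
read 'b': C → C
End state C is not accepting.

No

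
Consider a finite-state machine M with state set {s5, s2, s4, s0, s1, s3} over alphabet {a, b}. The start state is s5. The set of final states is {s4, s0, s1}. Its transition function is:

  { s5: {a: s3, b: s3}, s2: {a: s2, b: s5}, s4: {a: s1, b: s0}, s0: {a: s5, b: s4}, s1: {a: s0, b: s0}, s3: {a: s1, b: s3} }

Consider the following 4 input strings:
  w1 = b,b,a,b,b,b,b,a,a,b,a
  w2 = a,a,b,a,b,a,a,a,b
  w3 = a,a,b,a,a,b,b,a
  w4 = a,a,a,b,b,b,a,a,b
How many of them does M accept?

w1:
  start at s5
  read 'b': s5 → s3
  read 'b': s3 → s3
  read 'a': s3 → s1
  read 'b': s1 → s0
  read 'b': s0 → s4
  read 'b': s4 → s0
  read 'b': s0 → s4
  read 'a': s4 → s1
  read 'a': s1 → s0
  read 'b': s0 → s4
  read 'a': s4 → s1
  end s1, accepted
w2:
  start at s5
  read 'a': s5 → s3
  read 'a': s3 → s1
  read 'b': s1 → s0
  read 'a': s0 → s5
  read 'b': s5 → s3
  read 'a': s3 → s1
  read 'a': s1 → s0
  read 'a': s0 → s5
  read 'b': s5 → s3
  end s3, rejected
w3:
  start at s5
  read 'a': s5 → s3
  read 'a': s3 → s1
  read 'b': s1 → s0
  read 'a': s0 → s5
  read 'a': s5 → s3
  read 'b': s3 → s3
  read 'b': s3 → s3
  read 'a': s3 → s1
  end s1, accepted
w4:
  start at s5
  read 'a': s5 → s3
  read 'a': s3 → s1
  read 'a': s1 → s0
  read 'b': s0 → s4
  read 'b': s4 → s0
  read 'b': s0 → s4
  read 'a': s4 → s1
  read 'a': s1 → s0
  read 'b': s0 → s4
  end s4, accepted

3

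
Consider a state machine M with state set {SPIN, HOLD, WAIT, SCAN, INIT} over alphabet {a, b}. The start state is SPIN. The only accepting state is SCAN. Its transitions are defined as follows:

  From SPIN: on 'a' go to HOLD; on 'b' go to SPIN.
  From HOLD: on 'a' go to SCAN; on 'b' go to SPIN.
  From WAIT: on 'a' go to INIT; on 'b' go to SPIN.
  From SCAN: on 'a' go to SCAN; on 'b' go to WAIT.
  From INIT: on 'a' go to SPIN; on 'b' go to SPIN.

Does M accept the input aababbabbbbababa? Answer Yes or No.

No

Trace: SPIN -a-> HOLD -a-> SCAN -b-> WAIT -a-> INIT -b-> SPIN -b-> SPIN -a-> HOLD -b-> SPIN -b-> SPIN -b-> SPIN -b-> SPIN -a-> HOLD -b-> SPIN -a-> HOLD -b-> SPIN -a-> HOLD
End state HOLD is not accepting.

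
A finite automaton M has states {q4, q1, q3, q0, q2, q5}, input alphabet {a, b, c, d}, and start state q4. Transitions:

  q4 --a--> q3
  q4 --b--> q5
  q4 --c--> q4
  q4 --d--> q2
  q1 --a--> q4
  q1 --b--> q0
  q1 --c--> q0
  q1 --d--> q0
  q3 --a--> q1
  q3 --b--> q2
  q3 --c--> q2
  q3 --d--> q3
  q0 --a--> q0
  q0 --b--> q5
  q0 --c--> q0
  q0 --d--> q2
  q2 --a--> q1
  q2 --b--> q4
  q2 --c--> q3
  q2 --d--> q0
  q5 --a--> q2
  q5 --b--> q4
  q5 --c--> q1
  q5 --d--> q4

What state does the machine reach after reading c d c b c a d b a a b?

Trace: q4 -c-> q4 -d-> q2 -c-> q3 -b-> q2 -c-> q3 -a-> q1 -d-> q0 -b-> q5 -a-> q2 -a-> q1 -b-> q0

q0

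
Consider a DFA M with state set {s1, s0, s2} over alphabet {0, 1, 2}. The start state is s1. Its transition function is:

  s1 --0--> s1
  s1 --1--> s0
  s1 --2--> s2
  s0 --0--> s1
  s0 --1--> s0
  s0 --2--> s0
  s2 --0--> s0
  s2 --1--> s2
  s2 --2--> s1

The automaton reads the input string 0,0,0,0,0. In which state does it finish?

s1

s1 → s1 → s1 → s1 → s1 → s1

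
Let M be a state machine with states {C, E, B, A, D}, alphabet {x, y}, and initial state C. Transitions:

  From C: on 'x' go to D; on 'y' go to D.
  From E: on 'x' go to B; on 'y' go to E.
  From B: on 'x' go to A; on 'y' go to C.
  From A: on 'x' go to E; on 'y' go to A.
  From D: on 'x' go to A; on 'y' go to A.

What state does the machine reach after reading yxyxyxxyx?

E

start at C
read 'y': C → D
read 'x': D → A
read 'y': A → A
read 'x': A → E
read 'y': E → E
read 'x': E → B
read 'x': B → A
read 'y': A → A
read 'x': A → E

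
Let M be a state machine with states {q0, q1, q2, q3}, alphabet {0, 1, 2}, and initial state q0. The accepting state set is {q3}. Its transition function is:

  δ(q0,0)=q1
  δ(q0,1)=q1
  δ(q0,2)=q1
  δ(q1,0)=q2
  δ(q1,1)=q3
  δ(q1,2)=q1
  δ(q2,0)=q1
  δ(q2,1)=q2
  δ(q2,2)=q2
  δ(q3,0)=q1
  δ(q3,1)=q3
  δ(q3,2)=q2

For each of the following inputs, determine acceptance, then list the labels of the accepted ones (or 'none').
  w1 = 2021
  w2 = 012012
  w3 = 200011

none

w1: Trace: q0 -2-> q1 -0-> q2 -2-> q2 -1-> q2  → end q2, rejected
w2: Trace: q0 -0-> q1 -1-> q3 -2-> q2 -0-> q1 -1-> q3 -2-> q2  → end q2, rejected
w3: Trace: q0 -2-> q1 -0-> q2 -0-> q1 -0-> q2 -1-> q2 -1-> q2  → end q2, rejected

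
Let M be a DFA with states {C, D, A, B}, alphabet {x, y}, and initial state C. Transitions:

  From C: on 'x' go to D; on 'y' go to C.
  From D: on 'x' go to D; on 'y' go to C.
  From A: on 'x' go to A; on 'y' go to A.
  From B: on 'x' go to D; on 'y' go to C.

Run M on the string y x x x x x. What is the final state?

Trace: C -y-> C -x-> D -x-> D -x-> D -x-> D -x-> D

D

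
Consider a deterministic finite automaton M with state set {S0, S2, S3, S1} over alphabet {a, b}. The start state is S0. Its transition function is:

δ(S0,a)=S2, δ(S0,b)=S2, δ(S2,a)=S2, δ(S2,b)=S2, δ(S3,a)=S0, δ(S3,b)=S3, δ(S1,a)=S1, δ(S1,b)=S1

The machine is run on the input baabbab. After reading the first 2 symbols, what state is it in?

S2

start at S0
read 'b': S0 → S2
read 'a': S2 → S2
After 2 symbols: S2.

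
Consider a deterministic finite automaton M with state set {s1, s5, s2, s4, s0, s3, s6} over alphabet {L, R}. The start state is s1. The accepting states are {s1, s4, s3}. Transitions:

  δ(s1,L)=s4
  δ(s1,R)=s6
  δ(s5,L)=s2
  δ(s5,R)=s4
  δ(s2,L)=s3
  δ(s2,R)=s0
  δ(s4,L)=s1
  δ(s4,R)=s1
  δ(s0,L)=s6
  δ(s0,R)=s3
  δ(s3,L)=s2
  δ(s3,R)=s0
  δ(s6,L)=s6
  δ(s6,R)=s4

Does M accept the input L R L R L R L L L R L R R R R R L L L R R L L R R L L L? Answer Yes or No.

Trace: s1 -L-> s4 -R-> s1 -L-> s4 -R-> s1 -L-> s4 -R-> s1 -L-> s4 -L-> s1 -L-> s4 -R-> s1 -L-> s4 -R-> s1 -R-> s6 -R-> s4 -R-> s1 -R-> s6 -L-> s6 -L-> s6 -L-> s6 -R-> s4 -R-> s1 -L-> s4 -L-> s1 -R-> s6 -R-> s4 -L-> s1 -L-> s4 -L-> s1
End state s1 is accepting.

Yes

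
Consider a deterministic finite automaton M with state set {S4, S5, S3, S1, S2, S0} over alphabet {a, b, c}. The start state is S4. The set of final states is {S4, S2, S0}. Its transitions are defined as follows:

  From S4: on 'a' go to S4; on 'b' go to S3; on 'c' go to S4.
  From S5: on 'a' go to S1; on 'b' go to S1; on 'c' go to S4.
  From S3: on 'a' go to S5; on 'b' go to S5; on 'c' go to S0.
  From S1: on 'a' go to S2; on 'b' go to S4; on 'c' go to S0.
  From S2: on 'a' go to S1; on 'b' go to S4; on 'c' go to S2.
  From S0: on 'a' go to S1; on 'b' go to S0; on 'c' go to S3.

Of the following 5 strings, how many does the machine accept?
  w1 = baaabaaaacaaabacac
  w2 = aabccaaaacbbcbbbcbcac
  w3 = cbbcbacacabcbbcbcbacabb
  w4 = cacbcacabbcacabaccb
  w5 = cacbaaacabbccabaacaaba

w1: Trace: S4 -b-> S3 -a-> S5 -a-> S1 -a-> S2 -b-> S4 -a-> S4 -a-> S4 -a-> S4 -a-> S4 -c-> S4 -a-> S4 -a-> S4 -a-> S4 -b-> S3 -a-> S5 -c-> S4 -a-> S4 -c-> S4  → end S4, accepted
w2: Trace: S4 -a-> S4 -a-> S4 -b-> S3 -c-> S0 -c-> S3 -a-> S5 -a-> S1 -a-> S2 -a-> S1 -c-> S0 -b-> S0 -b-> S0 -c-> S3 -b-> S5 -b-> S1 -b-> S4 -c-> S4 -b-> S3 -c-> S0 -a-> S1 -c-> S0  → end S0, accepted
w3: Trace: S4 -c-> S4 -b-> S3 -b-> S5 -c-> S4 -b-> S3 -a-> S5 -c-> S4 -a-> S4 -c-> S4 -a-> S4 -b-> S3 -c-> S0 -b-> S0 -b-> S0 -c-> S3 -b-> S5 -c-> S4 -b-> S3 -a-> S5 -c-> S4 -a-> S4 -b-> S3 -b-> S5  → end S5, rejected
w4: Trace: S4 -c-> S4 -a-> S4 -c-> S4 -b-> S3 -c-> S0 -a-> S1 -c-> S0 -a-> S1 -b-> S4 -b-> S3 -c-> S0 -a-> S1 -c-> S0 -a-> S1 -b-> S4 -a-> S4 -c-> S4 -c-> S4 -b-> S3  → end S3, rejected
w5: Trace: S4 -c-> S4 -a-> S4 -c-> S4 -b-> S3 -a-> S5 -a-> S1 -a-> S2 -c-> S2 -a-> S1 -b-> S4 -b-> S3 -c-> S0 -c-> S3 -a-> S5 -b-> S1 -a-> S2 -a-> S1 -c-> S0 -a-> S1 -a-> S2 -b-> S4 -a-> S4  → end S4, accepted

3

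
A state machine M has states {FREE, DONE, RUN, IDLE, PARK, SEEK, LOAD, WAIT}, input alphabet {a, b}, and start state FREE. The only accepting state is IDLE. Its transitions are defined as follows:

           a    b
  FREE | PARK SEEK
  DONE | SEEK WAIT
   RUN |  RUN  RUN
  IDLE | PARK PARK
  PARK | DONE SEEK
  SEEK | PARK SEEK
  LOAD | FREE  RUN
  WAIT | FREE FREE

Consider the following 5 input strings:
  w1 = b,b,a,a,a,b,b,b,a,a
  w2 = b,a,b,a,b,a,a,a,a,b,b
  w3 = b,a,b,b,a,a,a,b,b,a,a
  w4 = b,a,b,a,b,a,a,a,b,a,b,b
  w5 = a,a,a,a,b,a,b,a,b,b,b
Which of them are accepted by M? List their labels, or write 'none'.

none

w1:
  start at FREE
  read 'b': FREE → SEEK
  read 'b': SEEK → SEEK
  read 'a': SEEK → PARK
  read 'a': PARK → DONE
  read 'a': DONE → SEEK
  read 'b': SEEK → SEEK
  read 'b': SEEK → SEEK
  read 'b': SEEK → SEEK
  read 'a': SEEK → PARK
  read 'a': PARK → DONE
  end DONE, rejected
w2:
  start at FREE
  read 'b': FREE → SEEK
  read 'a': SEEK → PARK
  read 'b': PARK → SEEK
  read 'a': SEEK → PARK
  read 'b': PARK → SEEK
  read 'a': SEEK → PARK
  read 'a': PARK → DONE
  read 'a': DONE → SEEK
  read 'a': SEEK → PARK
  read 'b': PARK → SEEK
  read 'b': SEEK → SEEK
  end SEEK, rejected
w3:
  start at FREE
  read 'b': FREE → SEEK
  read 'a': SEEK → PARK
  read 'b': PARK → SEEK
  read 'b': SEEK → SEEK
  read 'a': SEEK → PARK
  read 'a': PARK → DONE
  read 'a': DONE → SEEK
  read 'b': SEEK → SEEK
  read 'b': SEEK → SEEK
  read 'a': SEEK → PARK
  read 'a': PARK → DONE
  end DONE, rejected
w4:
  start at FREE
  read 'b': FREE → SEEK
  read 'a': SEEK → PARK
  read 'b': PARK → SEEK
  read 'a': SEEK → PARK
  read 'b': PARK → SEEK
  read 'a': SEEK → PARK
  read 'a': PARK → DONE
  read 'a': DONE → SEEK
  read 'b': SEEK → SEEK
  read 'a': SEEK → PARK
  read 'b': PARK → SEEK
  read 'b': SEEK → SEEK
  end SEEK, rejected
w5:
  start at FREE
  read 'a': FREE → PARK
  read 'a': PARK → DONE
  read 'a': DONE → SEEK
  read 'a': SEEK → PARK
  read 'b': PARK → SEEK
  read 'a': SEEK → PARK
  read 'b': PARK → SEEK
  read 'a': SEEK → PARK
  read 'b': PARK → SEEK
  read 'b': SEEK → SEEK
  read 'b': SEEK → SEEK
  end SEEK, rejected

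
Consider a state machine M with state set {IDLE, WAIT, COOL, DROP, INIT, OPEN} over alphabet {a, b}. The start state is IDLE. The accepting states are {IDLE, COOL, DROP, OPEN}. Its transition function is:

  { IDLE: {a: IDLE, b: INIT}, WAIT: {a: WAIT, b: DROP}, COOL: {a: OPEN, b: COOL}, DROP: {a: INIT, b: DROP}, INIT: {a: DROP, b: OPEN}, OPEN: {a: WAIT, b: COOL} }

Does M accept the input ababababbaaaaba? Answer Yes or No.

No

Trace: IDLE -a-> IDLE -b-> INIT -a-> DROP -b-> DROP -a-> INIT -b-> OPEN -a-> WAIT -b-> DROP -b-> DROP -a-> INIT -a-> DROP -a-> INIT -a-> DROP -b-> DROP -a-> INIT
End state INIT is not accepting.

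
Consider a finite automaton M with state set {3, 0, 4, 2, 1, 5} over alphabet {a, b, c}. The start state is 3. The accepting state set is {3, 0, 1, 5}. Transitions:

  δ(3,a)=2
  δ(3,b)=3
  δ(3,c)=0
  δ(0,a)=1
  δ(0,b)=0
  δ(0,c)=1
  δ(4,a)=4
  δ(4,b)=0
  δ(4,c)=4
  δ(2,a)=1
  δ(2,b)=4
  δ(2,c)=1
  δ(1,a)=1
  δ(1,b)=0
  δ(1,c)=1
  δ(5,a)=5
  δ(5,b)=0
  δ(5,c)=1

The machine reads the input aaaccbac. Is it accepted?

Yes

Trace: 3 -a-> 2 -a-> 1 -a-> 1 -c-> 1 -c-> 1 -b-> 0 -a-> 1 -c-> 1
End state 1 is accepting.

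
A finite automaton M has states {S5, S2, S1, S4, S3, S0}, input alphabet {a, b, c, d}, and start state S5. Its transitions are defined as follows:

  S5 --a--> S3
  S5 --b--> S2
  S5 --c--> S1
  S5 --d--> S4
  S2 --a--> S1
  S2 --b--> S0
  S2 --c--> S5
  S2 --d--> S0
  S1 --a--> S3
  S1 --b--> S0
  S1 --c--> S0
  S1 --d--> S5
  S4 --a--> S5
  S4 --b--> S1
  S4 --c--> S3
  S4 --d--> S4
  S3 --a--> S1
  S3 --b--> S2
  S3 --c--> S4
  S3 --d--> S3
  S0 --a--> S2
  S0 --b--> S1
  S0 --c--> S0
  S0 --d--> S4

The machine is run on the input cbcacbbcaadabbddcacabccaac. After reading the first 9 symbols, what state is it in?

Trace: S5 -c-> S1 -b-> S0 -c-> S0 -a-> S2 -c-> S5 -b-> S2 -b-> S0 -c-> S0 -a-> S2
After 9 symbols: S2.

S2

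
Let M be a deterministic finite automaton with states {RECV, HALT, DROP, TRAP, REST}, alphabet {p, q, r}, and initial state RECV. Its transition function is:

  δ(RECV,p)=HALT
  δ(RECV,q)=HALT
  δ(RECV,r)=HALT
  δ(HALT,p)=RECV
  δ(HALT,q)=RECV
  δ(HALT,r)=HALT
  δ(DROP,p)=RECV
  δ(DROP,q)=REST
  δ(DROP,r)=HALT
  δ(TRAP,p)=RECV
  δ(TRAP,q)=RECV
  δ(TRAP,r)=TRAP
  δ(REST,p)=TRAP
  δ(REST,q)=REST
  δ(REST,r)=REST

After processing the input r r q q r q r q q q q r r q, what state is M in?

RECV

Trace: RECV -r-> HALT -r-> HALT -q-> RECV -q-> HALT -r-> HALT -q-> RECV -r-> HALT -q-> RECV -q-> HALT -q-> RECV -q-> HALT -r-> HALT -r-> HALT -q-> RECV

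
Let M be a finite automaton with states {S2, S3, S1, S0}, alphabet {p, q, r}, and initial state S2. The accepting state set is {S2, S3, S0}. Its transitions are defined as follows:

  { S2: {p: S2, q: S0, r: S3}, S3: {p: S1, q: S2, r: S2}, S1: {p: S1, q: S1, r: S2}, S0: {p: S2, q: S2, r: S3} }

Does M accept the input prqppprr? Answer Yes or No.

Trace: S2 -p-> S2 -r-> S3 -q-> S2 -p-> S2 -p-> S2 -p-> S2 -r-> S3 -r-> S2
End state S2 is accepting.

Yes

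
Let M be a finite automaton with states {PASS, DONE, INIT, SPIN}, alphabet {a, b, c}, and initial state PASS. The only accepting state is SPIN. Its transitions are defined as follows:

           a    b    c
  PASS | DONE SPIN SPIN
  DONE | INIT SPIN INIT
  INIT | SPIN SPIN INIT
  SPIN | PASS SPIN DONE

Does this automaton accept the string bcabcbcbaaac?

No

PASS → SPIN → DONE → INIT → SPIN → DONE → SPIN → DONE → SPIN → PASS → DONE → INIT → INIT
End state INIT is not accepting.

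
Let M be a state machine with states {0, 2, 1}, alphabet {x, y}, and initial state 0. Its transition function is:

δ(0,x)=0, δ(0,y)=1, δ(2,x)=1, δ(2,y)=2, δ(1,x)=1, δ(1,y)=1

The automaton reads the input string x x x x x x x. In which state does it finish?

0

Trace: 0 -x-> 0 -x-> 0 -x-> 0 -x-> 0 -x-> 0 -x-> 0 -x-> 0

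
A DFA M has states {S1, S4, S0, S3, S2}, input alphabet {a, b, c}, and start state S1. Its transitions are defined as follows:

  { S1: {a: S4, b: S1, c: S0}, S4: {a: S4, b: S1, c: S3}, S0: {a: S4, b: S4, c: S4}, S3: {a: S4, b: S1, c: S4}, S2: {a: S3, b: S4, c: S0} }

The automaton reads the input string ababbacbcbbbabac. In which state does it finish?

S1 → S4 → S1 → S4 → S1 → S1 → S4 → S3 → S1 → S0 → S4 → S1 → S1 → S4 → S1 → S4 → S3

S3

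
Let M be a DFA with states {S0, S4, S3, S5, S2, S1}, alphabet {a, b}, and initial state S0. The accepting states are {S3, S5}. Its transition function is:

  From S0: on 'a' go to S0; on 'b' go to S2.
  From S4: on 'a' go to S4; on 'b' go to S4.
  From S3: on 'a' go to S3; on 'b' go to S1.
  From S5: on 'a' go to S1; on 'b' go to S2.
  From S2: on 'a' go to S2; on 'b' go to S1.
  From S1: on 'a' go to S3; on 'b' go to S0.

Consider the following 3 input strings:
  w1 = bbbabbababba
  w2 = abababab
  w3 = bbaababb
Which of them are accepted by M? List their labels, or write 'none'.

none

w1:
  start at S0
  read 'b': S0 → S2
  read 'b': S2 → S1
  read 'b': S1 → S0
  read 'a': S0 → S0
  read 'b': S0 → S2
  read 'b': S2 → S1
  read 'a': S1 → S3
  read 'b': S3 → S1
  read 'a': S1 → S3
  read 'b': S3 → S1
  read 'b': S1 → S0
  read 'a': S0 → S0
  end S0, rejected
w2:
  start at S0
  read 'a': S0 → S0
  read 'b': S0 → S2
  read 'a': S2 → S2
  read 'b': S2 → S1
  read 'a': S1 → S3
  read 'b': S3 → S1
  read 'a': S1 → S3
  read 'b': S3 → S1
  end S1, rejected
w3:
  start at S0
  read 'b': S0 → S2
  read 'b': S2 → S1
  read 'a': S1 → S3
  read 'a': S3 → S3
  read 'b': S3 → S1
  read 'a': S1 → S3
  read 'b': S3 → S1
  read 'b': S1 → S0
  end S0, rejected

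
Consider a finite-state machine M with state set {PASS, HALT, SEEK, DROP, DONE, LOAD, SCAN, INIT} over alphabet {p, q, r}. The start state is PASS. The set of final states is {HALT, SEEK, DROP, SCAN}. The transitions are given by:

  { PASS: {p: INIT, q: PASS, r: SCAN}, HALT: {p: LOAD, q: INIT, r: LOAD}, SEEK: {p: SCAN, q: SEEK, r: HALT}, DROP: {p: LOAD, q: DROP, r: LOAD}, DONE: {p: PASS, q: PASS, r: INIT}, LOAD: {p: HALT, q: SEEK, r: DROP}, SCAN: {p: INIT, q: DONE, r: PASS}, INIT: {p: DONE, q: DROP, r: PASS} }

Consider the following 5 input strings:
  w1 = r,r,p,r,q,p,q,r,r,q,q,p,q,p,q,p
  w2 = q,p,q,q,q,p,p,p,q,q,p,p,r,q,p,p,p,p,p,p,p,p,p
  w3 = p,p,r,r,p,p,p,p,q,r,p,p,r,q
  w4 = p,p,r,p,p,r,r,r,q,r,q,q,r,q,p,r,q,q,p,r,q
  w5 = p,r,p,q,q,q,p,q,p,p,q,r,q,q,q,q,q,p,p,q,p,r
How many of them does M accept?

w1: Trace: PASS -r-> SCAN -r-> PASS -p-> INIT -r-> PASS -q-> PASS -p-> INIT -q-> DROP -r-> LOAD -r-> DROP -q-> DROP -q-> DROP -p-> LOAD -q-> SEEK -p-> SCAN -q-> DONE -p-> PASS  → end PASS, rejected
w2: Trace: PASS -q-> PASS -p-> INIT -q-> DROP -q-> DROP -q-> DROP -p-> LOAD -p-> HALT -p-> LOAD -q-> SEEK -q-> SEEK -p-> SCAN -p-> INIT -r-> PASS -q-> PASS -p-> INIT -p-> DONE -p-> PASS -p-> INIT -p-> DONE -p-> PASS -p-> INIT -p-> DONE -p-> PASS  → end PASS, rejected
w3: Trace: PASS -p-> INIT -p-> DONE -r-> INIT -r-> PASS -p-> INIT -p-> DONE -p-> PASS -p-> INIT -q-> DROP -r-> LOAD -p-> HALT -p-> LOAD -r-> DROP -q-> DROP  → end DROP, accepted
w4: Trace: PASS -p-> INIT -p-> DONE -r-> INIT -p-> DONE -p-> PASS -r-> SCAN -r-> PASS -r-> SCAN -q-> DONE -r-> INIT -q-> DROP -q-> DROP -r-> LOAD -q-> SEEK -p-> SCAN -r-> PASS -q-> PASS -q-> PASS -p-> INIT -r-> PASS -q-> PASS  → end PASS, rejected
w5: Trace: PASS -p-> INIT -r-> PASS -p-> INIT -q-> DROP -q-> DROP -q-> DROP -p-> LOAD -q-> SEEK -p-> SCAN -p-> INIT -q-> DROP -r-> LOAD -q-> SEEK -q-> SEEK -q-> SEEK -q-> SEEK -q-> SEEK -p-> SCAN -p-> INIT -q-> DROP -p-> LOAD -r-> DROP  → end DROP, accepted

2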